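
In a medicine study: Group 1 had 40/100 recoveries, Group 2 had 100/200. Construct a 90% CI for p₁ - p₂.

p̂₁ = 0.4, p̂₂ = 0.5. Difference = -0.1. CI = (-0.199, -0.001)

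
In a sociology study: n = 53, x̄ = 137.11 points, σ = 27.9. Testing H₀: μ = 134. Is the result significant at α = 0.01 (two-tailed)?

z = (137.11 - 134)/(27.9/√53) = 0.812. Since |z| ≤ 2.576, not significant at α = 0.01.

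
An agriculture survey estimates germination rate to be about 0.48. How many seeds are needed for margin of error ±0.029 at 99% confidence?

n = z²p(1-p)/E² = 2.576²×0.48×0.52/0.029² = 1969.4 → n = 1970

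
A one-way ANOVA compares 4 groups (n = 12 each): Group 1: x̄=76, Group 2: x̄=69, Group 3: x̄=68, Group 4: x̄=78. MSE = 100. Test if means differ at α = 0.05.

Grand mean = 72.75. SS_between = 897.0, MS_between = 299.0. F = 2.99, F_crit ≈ 2.816. Reject H₀.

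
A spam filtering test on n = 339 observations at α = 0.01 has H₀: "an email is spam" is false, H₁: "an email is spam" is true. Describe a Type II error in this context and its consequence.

Type II error: failing to reject H₀ when it is false — concluding that an email is spam is not supported when in fact it is. Consequence: a spam email lands in the inbox.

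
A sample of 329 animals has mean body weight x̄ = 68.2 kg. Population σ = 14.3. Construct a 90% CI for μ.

CI = x̄ ± z*(σ/√n) = 68.2 ± 1.645(14.3/√329) = 68.2 ± 1.3 = (66.9, 69.5)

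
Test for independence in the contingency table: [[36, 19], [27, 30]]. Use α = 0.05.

χ² = 3.721. df = 1, critical = 3.841. Fail to reject H₀. No evidence of dependence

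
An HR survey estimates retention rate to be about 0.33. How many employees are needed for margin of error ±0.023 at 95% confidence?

n = z²p(1-p)/E² = 1.96²×0.33×0.67/0.023² = 1605.6 → n = 1606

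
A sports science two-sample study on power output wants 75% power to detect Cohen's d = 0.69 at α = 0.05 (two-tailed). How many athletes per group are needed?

z_{α/2} = 1.96, z_β = Φ⁻¹(0.75) = 0.674. For medium effect (d = 0.69): n per group = 2(z_{α/2} + z_β)²/d² = 2(1.96 + 0.674)²/0.69² = 29.1 → 30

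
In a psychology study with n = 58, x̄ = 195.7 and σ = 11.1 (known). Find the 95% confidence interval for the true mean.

CI = x̄ ± z*(σ/√n) = 195.7 ± 1.96(11.1/√58) = 195.7 ± 2.86 = (192.84, 198.56)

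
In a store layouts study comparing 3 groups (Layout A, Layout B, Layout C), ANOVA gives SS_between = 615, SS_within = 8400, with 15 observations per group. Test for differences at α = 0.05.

df_between = 2, df_within = 42. F = MS_between/MS_within = 307.5/200.0 = 1.538. F_crit ≈ 3.22. Fail to reject H₀.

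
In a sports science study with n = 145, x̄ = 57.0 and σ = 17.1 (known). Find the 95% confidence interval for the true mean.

CI = x̄ ± z*(σ/√n) = 57.0 ± 1.96(17.1/√145) = 57.0 ± 2.78 = (54.22, 59.78)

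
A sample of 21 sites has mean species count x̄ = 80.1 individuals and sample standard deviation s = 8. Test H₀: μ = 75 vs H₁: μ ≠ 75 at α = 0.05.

t = (x̄ - μ₀)/(s/√n) = (80.1 - 75)/(8/√21) = 2.921. df = 20, critical t = ±2.086. Reject H₀.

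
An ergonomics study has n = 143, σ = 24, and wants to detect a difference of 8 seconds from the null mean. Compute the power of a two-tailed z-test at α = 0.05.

SE = σ/√n = 24/√143 = 2.007. Non-centrality λ = d/SE = 8/2.007 = 3.986. Power ≈ Φ(λ - z_{α/2}) = Φ(3.986 - 1.96) = Φ(2.026) = 0.979.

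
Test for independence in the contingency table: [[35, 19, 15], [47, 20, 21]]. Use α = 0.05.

χ² = 0.49. df = 2, critical = 5.991. Fail to reject H₀. No evidence of dependence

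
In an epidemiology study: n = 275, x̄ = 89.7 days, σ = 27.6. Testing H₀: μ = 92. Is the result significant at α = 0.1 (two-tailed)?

z = (89.7 - 92)/(27.6/√275) = -1.382. Since |z| ≤ 1.645, not significant at α = 0.1.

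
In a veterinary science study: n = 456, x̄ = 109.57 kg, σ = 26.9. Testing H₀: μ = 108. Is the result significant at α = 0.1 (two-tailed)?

z = (109.57 - 108)/(26.9/√456) = 1.246. Since |z| ≤ 1.645, not significant at α = 0.1.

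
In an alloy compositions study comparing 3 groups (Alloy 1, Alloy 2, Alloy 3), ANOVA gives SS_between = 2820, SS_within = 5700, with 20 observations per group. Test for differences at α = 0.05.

df_between = 2, df_within = 57. F = MS_between/MS_within = 1410.0/100.0 = 14.1. F_crit ≈ 3.159. Reject H₀. At least one mean differs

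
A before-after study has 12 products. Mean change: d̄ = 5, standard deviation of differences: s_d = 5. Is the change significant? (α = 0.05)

t = d̄/(s_d/√n) = 5/(5/√12) = 3.464. df = 11, critical t = ±2.201. Reject H₀.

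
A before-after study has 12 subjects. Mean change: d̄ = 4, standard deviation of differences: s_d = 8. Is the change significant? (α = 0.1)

t = d̄/(s_d/√n) = 4/(8/√12) = 1.732. df = 11, critical t = ±1.796. Fail to reject H₀.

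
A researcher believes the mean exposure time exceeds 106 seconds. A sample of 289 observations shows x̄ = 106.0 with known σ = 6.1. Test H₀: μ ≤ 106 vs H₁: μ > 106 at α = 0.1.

z = 0.0. Critical value: 1.28. Fail to reject H₀.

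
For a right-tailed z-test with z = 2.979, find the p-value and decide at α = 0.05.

p = P(Z > 2.979) = 1 - Φ(2.979) ≈ 0.0014. Since p < 0.05, reject H₀ (significant) at α = 0.05.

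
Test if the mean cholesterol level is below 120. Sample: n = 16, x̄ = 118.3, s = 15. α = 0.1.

t = (118.3 - 120)/(15/√16) = -0.453, df = 15. Critical t = -1.341. Fail to reject H₀.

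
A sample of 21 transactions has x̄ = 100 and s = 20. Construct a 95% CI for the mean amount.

CI = x̄ ± t*(s/√n) = 100 ± 2.086(20/√21) = (90.9, 109.1)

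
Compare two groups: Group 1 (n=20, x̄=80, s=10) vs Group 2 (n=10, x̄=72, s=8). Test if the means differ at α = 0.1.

Pooled sp = 9.4. t = 2.197, df = 28. Critical t = ±1.701. Reject H₀.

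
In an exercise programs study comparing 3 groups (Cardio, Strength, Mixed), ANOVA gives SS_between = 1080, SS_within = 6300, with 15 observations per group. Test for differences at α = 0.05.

df_between = 2, df_within = 42. F = MS_between/MS_within = 540.0/150.0 = 3.6. F_crit ≈ 3.22. Reject H₀. At least one mean differs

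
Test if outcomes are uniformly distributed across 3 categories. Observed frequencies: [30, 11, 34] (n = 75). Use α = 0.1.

Expected = 25 each. χ² = Σ(O-E)²/E = 12.08. df = 2, critical value = 4.605. Reject H₀.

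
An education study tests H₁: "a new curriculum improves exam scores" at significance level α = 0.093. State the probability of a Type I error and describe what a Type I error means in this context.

P(Type I error) = α = 0.093. A Type I error is rejecting H₀ when H₀ is actually true (false positive) — here, concluding that a new curriculum improves exam scores when in fact this is not the case. Consequence: adopting a curriculum that gives no real benefit — disruption for nothing.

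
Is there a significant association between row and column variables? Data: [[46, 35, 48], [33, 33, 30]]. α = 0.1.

χ² = 1.545. df = 2, critical = 4.605. Fail to reject H₀. No evidence of dependence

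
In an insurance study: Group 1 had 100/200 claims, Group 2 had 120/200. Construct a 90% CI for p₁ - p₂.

p̂₁ = 0.5, p̂₂ = 0.6. Difference = -0.1. CI = (-0.181, -0.019)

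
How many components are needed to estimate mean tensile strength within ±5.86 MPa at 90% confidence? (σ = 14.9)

n = (z*σ/E)² = (1.645×14.9/5.86)² = 17.5 → n = 18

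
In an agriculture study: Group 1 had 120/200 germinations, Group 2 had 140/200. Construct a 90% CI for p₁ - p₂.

p̂₁ = 0.6, p̂₂ = 0.7. Difference = -0.1. CI = (-0.178, -0.022)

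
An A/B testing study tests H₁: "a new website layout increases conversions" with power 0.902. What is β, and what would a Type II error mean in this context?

β = 1 - power = 1 - 0.902 = 0.098. A Type II error is failing to reject H₀ when H₀ is false (false negative) — here, failing to conclude that a new website layout increases conversions when in fact it is true. Consequence: discarding a layout that would have improved conversions — lost revenue.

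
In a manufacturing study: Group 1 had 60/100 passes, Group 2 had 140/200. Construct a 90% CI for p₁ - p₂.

p̂₁ = 0.6, p̂₂ = 0.7. Difference = -0.1. CI = (-0.197, -0.003)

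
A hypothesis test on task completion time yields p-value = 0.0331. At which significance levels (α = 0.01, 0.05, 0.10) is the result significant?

p = 0.0331. Significant at: α = 0.05, 0.1.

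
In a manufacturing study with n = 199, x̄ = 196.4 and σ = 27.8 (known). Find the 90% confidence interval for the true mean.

CI = x̄ ± z*(σ/√n) = 196.4 ± 1.645(27.8/√199) = 196.4 ± 3.24 = (193.16, 199.64)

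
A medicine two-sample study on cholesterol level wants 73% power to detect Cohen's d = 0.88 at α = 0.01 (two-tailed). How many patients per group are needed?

z_{α/2} = 2.576, z_β = Φ⁻¹(0.73) = 0.613. For large effect (d = 0.88): n per group = 2(z_{α/2} + z_β)²/d² = 2(2.576 + 0.613)²/0.88² = 26.3 → 27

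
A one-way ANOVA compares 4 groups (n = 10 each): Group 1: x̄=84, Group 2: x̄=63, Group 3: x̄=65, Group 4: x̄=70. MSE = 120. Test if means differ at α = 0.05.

Grand mean = 70.5. SS_between = 2690.0, MS_between = 896.67. F = 7.472, F_crit ≈ 2.866. Reject H₀.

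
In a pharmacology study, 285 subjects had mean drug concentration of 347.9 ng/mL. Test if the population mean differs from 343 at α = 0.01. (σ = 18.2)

z = (x̄ - μ₀)/(σ/√n) = (347.9 - 343)/(18.2/√285) = 4.545. Critical value: ±2.576. Since |4.545| > 2.576, Reject H₀.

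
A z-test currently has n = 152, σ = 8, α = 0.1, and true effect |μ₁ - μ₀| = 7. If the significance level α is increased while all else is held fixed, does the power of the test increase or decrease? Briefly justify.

Power increases: a larger α lowers the critical value, so more of the H₁ sampling distribution falls in the rejection region.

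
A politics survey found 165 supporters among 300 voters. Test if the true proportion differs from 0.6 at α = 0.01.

p̂ = 0.55, p₀ = 0.6. z = (p̂ - p₀)/√(p₀(1-p₀)/n) = -1.768. Critical: ±2.576. Fail to reject H₀.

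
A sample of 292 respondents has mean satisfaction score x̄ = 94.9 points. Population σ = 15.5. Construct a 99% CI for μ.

CI = x̄ ± z*(σ/√n) = 94.9 ± 2.576(15.5/√292) = 94.9 ± 2.34 = (92.56, 97.24)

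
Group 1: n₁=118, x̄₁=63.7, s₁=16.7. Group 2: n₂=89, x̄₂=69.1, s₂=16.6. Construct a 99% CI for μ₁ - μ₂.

Difference = -5.4. SE = √(16.7²/118 + 16.6²/89) = 2.337. CI = (-11.42, 0.62)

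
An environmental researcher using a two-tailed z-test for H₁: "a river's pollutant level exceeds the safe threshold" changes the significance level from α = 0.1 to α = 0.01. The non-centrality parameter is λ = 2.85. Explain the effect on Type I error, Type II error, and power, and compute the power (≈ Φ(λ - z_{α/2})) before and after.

Decreasing α from 0.1 to 0.01:
• Type I error rate decreases (α is the Type I rate by definition).
• Critical value moves from z_{α/2} = 1.645 to 2.576, so power = Φ(λ - z_{α/2}) goes from Φ(2.85 - 1.645) = 0.886 to Φ(2.85 - 2.576) = 0.608.
• Type II error rate β = 1 - power therefore increases (0.114 → 0.392).
Appropriate when false positives are costly — here, shutting down a compliant factory unnecessarily.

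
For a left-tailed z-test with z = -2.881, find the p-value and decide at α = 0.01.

p = P(Z < -2.881) = Φ(-2.881) ≈ 0.002. Since p < 0.01, reject H₀ (significant) at α = 0.01.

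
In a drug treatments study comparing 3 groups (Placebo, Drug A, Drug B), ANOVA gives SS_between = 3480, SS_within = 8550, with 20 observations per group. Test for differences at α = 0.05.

df_between = 2, df_within = 57. F = MS_between/MS_within = 1740.0/150.0 = 11.6. F_crit ≈ 3.159. Reject H₀. At least one mean differs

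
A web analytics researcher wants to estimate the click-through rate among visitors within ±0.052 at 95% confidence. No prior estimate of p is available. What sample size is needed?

Conservative approach: use p = 0.5 (maximizes p(1-p) = 0.25). n = z²(0.25)/E² = 1.96²×0.25/0.052² = 355.2 → n = 356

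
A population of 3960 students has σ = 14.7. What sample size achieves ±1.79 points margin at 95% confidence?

Without FPC: n₀ = (1.96×14.7/1.79)² = 259.084. With FPC: n = n₀N/(n₀+N-1) = 243.2 → n = 244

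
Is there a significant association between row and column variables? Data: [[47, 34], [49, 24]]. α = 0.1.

χ² = 1.354. df = 1, critical = 2.706. Fail to reject H₀. No evidence of dependence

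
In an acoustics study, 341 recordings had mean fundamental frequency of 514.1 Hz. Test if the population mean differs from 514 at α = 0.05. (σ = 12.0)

z = (x̄ - μ₀)/(σ/√n) = (514.1 - 514)/(12.0/√341) = 0.154. Critical value: ±1.96. Since |0.154| ≤ 1.96, Fail to reject H₀.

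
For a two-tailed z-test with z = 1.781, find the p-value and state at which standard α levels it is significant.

p = 2·P(Z > |1.781|) = 2·(1 - Φ(1.781)) ≈ 0.0749. Significant at α = 0.1.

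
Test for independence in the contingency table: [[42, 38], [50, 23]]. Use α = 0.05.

χ² = 4.072. df = 1, critical = 3.841. Reject H₀. Variables are dependent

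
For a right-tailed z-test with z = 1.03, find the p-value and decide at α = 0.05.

p = P(Z > 1.03) = 1 - Φ(1.03) ≈ 0.1515. Since p ≥ 0.05, fail to reject H₀ (not significant) at α = 0.05.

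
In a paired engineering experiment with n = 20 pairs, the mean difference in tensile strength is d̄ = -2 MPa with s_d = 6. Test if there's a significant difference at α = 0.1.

t = d̄/(s_d/√n) = -2/(6/√20) = -1.491. df = 19, critical t = ±1.729. Fail to reject H₀.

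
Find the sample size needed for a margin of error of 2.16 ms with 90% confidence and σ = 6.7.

n = (z*σ/E)² = (1.645×6.7/2.16)² = 26.04 → n = 27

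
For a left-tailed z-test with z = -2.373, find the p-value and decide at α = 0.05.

p = P(Z < -2.373) = Φ(-2.373) ≈ 0.0088. Since p < 0.05, reject H₀ (significant) at α = 0.05.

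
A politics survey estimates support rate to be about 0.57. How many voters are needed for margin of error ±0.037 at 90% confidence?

n = z²p(1-p)/E² = 1.645²×0.57×0.43/0.037² = 484.5 → n = 485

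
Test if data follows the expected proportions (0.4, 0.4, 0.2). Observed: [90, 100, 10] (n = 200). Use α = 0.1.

Expected: [80.0, 80.0, 40.0]. χ² = 28.75. df = 2, critical = 4.605. Reject H₀.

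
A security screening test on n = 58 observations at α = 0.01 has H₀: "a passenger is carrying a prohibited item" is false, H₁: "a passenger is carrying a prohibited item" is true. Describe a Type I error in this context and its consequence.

Type I error: rejecting H₀ when it is true — concluding that a passenger is carrying a prohibited item when in fact it is not. Consequence: detaining an innocent passenger — delay and inconvenience.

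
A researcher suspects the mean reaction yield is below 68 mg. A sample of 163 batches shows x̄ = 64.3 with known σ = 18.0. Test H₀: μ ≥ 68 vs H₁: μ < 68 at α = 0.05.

z = -2.624. Critical value: -1.645. Reject H₀.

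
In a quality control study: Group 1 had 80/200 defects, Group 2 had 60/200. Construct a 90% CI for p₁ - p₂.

p̂₁ = 0.4, p̂₂ = 0.3. Difference = 0.1. CI = (0.022, 0.178)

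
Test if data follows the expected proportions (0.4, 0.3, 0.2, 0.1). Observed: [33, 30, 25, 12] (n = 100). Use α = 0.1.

Expected: [40.0, 30.0, 20.0, 10.0]. χ² = 2.875. df = 3, critical = 6.251. Fail to reject H₀.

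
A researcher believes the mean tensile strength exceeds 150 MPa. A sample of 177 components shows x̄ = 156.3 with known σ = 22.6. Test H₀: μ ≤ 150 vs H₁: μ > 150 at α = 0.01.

z = 3.709. Critical value: 2.33. Reject H₀.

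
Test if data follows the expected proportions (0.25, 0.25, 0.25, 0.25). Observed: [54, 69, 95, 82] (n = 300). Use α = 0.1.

Expected: [75.0, 75.0, 75.0, 75.0]. χ² = 12.347. df = 3, critical = 6.251. Reject H₀.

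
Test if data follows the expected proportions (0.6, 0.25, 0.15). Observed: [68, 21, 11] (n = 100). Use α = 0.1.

Expected: [60.0, 25.0, 15.0]. χ² = 2.773. df = 2, critical = 4.605. Fail to reject H₀.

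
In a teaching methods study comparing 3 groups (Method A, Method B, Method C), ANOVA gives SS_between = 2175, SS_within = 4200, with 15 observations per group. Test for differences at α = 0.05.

df_between = 2, df_within = 42. F = MS_between/MS_within = 1087.5/100.0 = 10.875. F_crit ≈ 3.22. Reject H₀. At least one mean differs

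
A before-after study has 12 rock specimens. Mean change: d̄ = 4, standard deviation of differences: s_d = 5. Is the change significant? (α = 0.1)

t = d̄/(s_d/√n) = 4/(5/√12) = 2.771. df = 11, critical t = ±1.796. Reject H₀.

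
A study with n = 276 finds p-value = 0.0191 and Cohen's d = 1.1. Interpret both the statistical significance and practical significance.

Statistically significant (p = 0.0191 < 0.05). Cohen's d = 1.1 indicates a large effect size. Both statistical and practical significance should be considered.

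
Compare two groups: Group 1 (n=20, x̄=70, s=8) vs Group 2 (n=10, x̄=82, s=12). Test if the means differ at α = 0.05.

Pooled sp = 9.47. t = -3.271, df = 28. Critical t = ±2.048. Reject H₀.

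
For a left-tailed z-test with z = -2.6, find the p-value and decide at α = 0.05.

p = P(Z < -2.6) = Φ(-2.6) ≈ 0.0047. Since p < 0.05, reject H₀ (significant) at α = 0.05.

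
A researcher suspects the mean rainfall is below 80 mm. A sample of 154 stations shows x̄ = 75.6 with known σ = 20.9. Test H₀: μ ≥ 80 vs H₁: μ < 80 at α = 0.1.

z = -2.613. Critical value: -1.28. Reject H₀.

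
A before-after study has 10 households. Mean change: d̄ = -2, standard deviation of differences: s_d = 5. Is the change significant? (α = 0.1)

t = d̄/(s_d/√n) = -2/(5/√10) = -1.265. df = 9, critical t = ±1.833. Fail to reject H₀.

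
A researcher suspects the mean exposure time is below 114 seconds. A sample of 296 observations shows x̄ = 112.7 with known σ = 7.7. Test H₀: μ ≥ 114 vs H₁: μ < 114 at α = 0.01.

z = -2.905. Critical value: -2.33. Reject H₀.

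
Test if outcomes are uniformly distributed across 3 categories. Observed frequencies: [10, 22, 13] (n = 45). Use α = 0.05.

Expected = 15 each. χ² = Σ(O-E)²/E = 5.2. df = 2, critical value = 5.991. Fail to reject H₀.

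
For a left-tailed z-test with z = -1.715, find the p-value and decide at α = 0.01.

p = P(Z < -1.715) = Φ(-1.715) ≈ 0.0432. Since p ≥ 0.01, fail to reject H₀ (not significant) at α = 0.01.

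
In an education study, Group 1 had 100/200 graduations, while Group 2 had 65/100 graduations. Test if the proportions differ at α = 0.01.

p̂₁ = 0.5, p̂₂ = 0.65, pooled p̂ = 0.55. z = -2.462. Critical: ±2.576. Fail to reject H₀.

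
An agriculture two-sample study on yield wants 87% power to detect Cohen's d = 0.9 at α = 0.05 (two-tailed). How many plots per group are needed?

z_{α/2} = 1.96, z_β = Φ⁻¹(0.87) = 1.126. For large effect (d = 0.9): n per group = 2(z_{α/2} + z_β)²/d² = 2(1.96 + 1.126)²/0.9² = 23.5 → 24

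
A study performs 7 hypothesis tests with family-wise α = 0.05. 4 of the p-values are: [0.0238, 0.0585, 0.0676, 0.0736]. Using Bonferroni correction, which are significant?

Bonferroni α = 0.05/7 = 0.00714. None of the given p-values are significant.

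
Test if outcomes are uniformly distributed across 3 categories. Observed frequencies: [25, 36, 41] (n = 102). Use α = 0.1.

Expected = 34 each. χ² = Σ(O-E)²/E = 3.941. df = 2, critical value = 4.605. Fail to reject H₀.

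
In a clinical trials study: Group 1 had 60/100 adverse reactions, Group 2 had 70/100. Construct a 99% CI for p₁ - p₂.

p̂₁ = 0.6, p̂₂ = 0.7. Difference = -0.1. CI = (-0.273, 0.073)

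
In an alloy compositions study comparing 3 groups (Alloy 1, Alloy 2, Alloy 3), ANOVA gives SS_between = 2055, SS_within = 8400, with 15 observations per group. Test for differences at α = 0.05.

df_between = 2, df_within = 42. F = MS_between/MS_within = 1027.5/200.0 = 5.138. F_crit ≈ 3.22. Reject H₀. At least one mean differs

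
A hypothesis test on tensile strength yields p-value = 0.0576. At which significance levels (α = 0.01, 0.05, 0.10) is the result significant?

p = 0.0576. Significant at: α = 0.1.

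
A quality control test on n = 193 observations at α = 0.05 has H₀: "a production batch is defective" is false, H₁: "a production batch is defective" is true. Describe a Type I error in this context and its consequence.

Type I error: rejecting H₀ when it is true — concluding that a production batch is defective when in fact it is not. Consequence: scrapping a good batch — wasted material and cost for no reason.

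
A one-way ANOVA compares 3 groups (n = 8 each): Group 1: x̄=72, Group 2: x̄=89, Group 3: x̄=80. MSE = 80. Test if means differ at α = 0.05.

Grand mean = 80.33. SS_between = 1157.33, MS_between = 578.67. F = 7.233, F_crit ≈ 3.467. Reject H₀.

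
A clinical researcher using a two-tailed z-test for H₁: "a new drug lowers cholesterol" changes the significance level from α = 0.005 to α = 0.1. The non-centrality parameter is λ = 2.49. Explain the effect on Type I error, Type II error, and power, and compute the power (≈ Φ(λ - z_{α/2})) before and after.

Increasing α from 0.005 to 0.1:
• Type I error rate increases (α is the Type I rate by definition).
• Critical value moves from z_{α/2} = 2.807 to 1.645, so power = Φ(λ - z_{α/2}) goes from Φ(2.49 - 2.807) = 0.376 to Φ(2.49 - 1.645) = 0.801.
• Type II error rate β = 1 - power therefore decreases (0.624 → 0.199).
Appropriate when false negatives are costly — here, shelving an effective drug — patients miss out on a treatment that would have helped.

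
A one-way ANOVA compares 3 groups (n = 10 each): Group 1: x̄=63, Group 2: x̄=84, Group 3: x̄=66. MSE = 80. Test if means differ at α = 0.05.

Grand mean = 71.0. SS_between = 2580.0, MS_between = 1290.0. F = 16.125, F_crit ≈ 3.354. Reject H₀.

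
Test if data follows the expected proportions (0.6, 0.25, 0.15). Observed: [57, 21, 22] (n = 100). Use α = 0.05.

Expected: [60.0, 25.0, 15.0]. χ² = 4.057. df = 2, critical = 5.991. Fail to reject H₀.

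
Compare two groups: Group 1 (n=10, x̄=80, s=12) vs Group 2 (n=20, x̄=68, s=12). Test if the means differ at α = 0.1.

Pooled sp = 12.0. t = 2.582, df = 28. Critical t = ±1.701. Reject H₀.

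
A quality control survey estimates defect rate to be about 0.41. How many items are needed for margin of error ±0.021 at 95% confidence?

n = z²p(1-p)/E² = 1.96²×0.41×0.59/0.021² = 2107.2 → n = 2108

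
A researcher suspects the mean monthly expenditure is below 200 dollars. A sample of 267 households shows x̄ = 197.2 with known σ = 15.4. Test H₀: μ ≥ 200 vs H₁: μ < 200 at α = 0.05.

z = -2.971. Critical value: -1.645. Reject H₀.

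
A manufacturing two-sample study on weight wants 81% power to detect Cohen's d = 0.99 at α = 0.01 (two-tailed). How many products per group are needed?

z_{α/2} = 2.576, z_β = Φ⁻¹(0.81) = 0.878. For large effect (d = 0.99): n per group = 2(z_{α/2} + z_β)²/d² = 2(2.576 + 0.878)²/0.99² = 24.3 → 25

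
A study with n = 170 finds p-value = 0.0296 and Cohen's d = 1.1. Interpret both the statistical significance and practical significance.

Statistically significant (p = 0.0296 < 0.05). Cohen's d = 1.1 indicates a large effect size. Both statistical and practical significance should be considered.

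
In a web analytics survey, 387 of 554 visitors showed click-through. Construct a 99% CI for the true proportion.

p̂ = 0.699. CI = p̂ ± z*√(p̂(1-p̂)/n) = (0.648, 0.749)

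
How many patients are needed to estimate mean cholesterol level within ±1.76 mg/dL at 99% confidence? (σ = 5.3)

n = (z*σ/E)² = (2.576×5.3/1.76)² = 60.2 → n = 61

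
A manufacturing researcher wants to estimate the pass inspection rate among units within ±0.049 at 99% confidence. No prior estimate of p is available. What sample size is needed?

Conservative approach: use p = 0.5 (maximizes p(1-p) = 0.25). n = z²(0.25)/E² = 2.576²×0.25/0.049² = 690.9 → n = 691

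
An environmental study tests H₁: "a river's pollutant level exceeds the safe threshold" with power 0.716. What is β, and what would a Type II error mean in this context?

β = 1 - power = 1 - 0.716 = 0.284. A Type II error is failing to reject H₀ when H₀ is false (false negative) — here, failing to conclude that a river's pollutant level exceeds the safe threshold when in fact it is true. Consequence: allowing unsafe pollution to continue.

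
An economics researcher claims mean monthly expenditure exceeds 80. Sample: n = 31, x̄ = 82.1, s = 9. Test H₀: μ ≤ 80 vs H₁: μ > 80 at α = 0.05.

t = (82.1 - 80)/(9/√31) = 1.299, df = 30. Critical t = 1.697. Fail to reject H₀.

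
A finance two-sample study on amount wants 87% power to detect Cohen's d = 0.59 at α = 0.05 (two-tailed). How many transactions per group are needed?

z_{α/2} = 1.96, z_β = Φ⁻¹(0.87) = 1.126. For medium effect (d = 0.59): n per group = 2(z_{α/2} + z_β)²/d² = 2(1.96 + 1.126)²/0.59² = 54.7 → 55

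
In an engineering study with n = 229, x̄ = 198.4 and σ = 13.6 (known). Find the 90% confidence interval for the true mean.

CI = x̄ ± z*(σ/√n) = 198.4 ± 1.645(13.6/√229) = 198.4 ± 1.48 = (196.92, 199.88)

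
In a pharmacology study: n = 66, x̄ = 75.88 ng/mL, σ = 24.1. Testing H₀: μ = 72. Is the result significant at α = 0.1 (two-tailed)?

z = (75.88 - 72)/(24.1/√66) = 1.308. Since |z| ≤ 1.645, not significant at α = 0.1.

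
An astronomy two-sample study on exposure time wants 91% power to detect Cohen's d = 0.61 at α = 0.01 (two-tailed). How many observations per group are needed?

z_{α/2} = 2.576, z_β = Φ⁻¹(0.91) = 1.341. For medium effect (d = 0.61): n per group = 2(z_{α/2} + z_β)²/d² = 2(2.576 + 1.341)²/0.61² = 82.5 → 83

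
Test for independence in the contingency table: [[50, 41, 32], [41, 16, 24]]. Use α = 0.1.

χ² = 4.543. df = 2, critical = 4.605. Fail to reject H₀. No evidence of dependence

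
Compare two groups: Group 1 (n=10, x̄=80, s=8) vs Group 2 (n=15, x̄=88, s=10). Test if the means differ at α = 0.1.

Pooled sp = 9.27. t = -2.114, df = 23. Critical t = ±1.714. Reject H₀.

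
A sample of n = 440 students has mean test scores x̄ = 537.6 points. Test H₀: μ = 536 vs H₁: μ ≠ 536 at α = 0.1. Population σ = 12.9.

z = (x̄ - μ₀)/(σ/√n) = (537.6 - 536)/(12.9/√440) = 2.602. Critical value: ±1.645. Since |2.602| > 1.645, Reject H₀.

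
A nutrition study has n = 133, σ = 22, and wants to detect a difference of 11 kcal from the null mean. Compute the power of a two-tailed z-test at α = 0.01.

SE = σ/√n = 22/√133 = 1.908. Non-centrality λ = d/SE = 11/1.908 = 5.766. Power ≈ Φ(λ - z_{α/2}) = Φ(5.766 - 2.576) = Φ(3.19) = 0.999.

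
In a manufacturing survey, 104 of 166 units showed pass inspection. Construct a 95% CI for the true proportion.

p̂ = 0.627. CI = p̂ ± z*√(p̂(1-p̂)/n) = (0.553, 0.7)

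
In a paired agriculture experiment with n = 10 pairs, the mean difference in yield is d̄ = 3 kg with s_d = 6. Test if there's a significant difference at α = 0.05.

t = d̄/(s_d/√n) = 3/(6/√10) = 1.581. df = 9, critical t = ±2.262. Fail to reject H₀.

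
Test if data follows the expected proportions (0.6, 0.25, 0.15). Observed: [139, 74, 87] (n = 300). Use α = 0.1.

Expected: [180.0, 75.0, 45.0]. χ² = 48.552. df = 2, critical = 4.605. Reject H₀.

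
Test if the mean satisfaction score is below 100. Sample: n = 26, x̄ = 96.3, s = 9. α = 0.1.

t = (96.3 - 100)/(9/√26) = -2.096, df = 25. Critical t = -1.316. Reject H₀.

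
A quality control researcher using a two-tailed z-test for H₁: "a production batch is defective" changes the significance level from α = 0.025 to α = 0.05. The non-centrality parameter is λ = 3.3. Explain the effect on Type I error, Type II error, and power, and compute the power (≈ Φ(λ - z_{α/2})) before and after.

Increasing α from 0.025 to 0.05:
• Type I error rate increases (α is the Type I rate by definition).
• Critical value moves from z_{α/2} = 2.241 to 1.96, so power = Φ(λ - z_{α/2}) goes from Φ(3.3 - 2.241) = 0.855 to Φ(3.3 - 1.96) = 0.91.
• Type II error rate β = 1 - power therefore decreases (0.145 → 0.09).
Appropriate when false negatives are costly — here, shipping a defective batch — faulty products reach customers.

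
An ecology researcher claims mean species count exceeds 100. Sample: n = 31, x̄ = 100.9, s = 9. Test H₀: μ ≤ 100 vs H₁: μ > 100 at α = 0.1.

t = (100.9 - 100)/(9/√31) = 0.557, df = 30. Critical t = 1.31. Fail to reject H₀.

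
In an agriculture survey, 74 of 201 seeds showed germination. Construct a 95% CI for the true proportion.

p̂ = 0.368. CI = p̂ ± z*√(p̂(1-p̂)/n) = (0.301, 0.435)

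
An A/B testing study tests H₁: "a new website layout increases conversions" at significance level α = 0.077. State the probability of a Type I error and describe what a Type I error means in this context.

P(Type I error) = α = 0.077. A Type I error is rejecting H₀ when H₀ is actually true (false positive) — here, concluding that a new website layout increases conversions when in fact this is not the case. Consequence: rolling out a layout that doesn't actually help — wasted engineering effort.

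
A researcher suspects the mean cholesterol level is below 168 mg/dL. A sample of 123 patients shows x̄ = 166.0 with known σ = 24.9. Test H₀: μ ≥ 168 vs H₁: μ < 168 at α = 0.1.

z = -0.891. Critical value: -1.28. Fail to reject H₀.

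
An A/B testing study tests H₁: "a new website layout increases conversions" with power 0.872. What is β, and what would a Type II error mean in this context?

β = 1 - power = 1 - 0.872 = 0.128. A Type II error is failing to reject H₀ when H₀ is false (false negative) — here, failing to conclude that a new website layout increases conversions when in fact it is true. Consequence: discarding a layout that would have improved conversions — lost revenue.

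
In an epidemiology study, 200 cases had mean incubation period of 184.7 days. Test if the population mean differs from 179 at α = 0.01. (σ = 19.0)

z = (x̄ - μ₀)/(σ/√n) = (184.7 - 179)/(19.0/√200) = 4.243. Critical value: ±2.576. Since |4.243| > 2.576, Reject H₀.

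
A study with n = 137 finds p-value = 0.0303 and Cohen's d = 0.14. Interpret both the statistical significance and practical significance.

Statistically significant (p = 0.0303 < 0.05). Cohen's d = 0.14 indicates a very small effect size. Both statistical and practical significance should be considered.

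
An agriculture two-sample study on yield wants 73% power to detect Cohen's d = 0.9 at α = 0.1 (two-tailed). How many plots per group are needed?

z_{α/2} = 1.645, z_β = Φ⁻¹(0.73) = 0.613. For large effect (d = 0.9): n per group = 2(z_{α/2} + z_β)²/d² = 2(1.645 + 0.613)²/0.9² = 12.6 → 13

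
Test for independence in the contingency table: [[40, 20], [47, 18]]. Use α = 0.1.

χ² = 0.469. df = 1, critical = 2.706. Fail to reject H₀. No evidence of dependence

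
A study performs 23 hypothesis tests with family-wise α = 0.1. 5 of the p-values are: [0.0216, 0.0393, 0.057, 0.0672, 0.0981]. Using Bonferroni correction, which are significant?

Bonferroni α = 0.1/23 = 0.00435. None of the given p-values are significant.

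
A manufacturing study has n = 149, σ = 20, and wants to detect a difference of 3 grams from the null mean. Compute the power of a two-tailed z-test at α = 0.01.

SE = σ/√n = 20/√149 = 1.638. Non-centrality λ = d/SE = 3/1.638 = 1.831. Power ≈ Φ(λ - z_{α/2}) = Φ(1.831 - 2.576) = Φ(-0.745) = 0.228.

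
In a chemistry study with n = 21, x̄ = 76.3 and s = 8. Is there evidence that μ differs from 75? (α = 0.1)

t = (x̄ - μ₀)/(s/√n) = (76.3 - 75)/(8/√21) = 0.745. df = 20, critical t = ±1.725. Fail to reject H₀.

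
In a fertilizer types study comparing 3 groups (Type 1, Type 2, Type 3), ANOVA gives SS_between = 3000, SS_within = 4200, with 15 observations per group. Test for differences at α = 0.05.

df_between = 2, df_within = 42. F = MS_between/MS_within = 1500.0/100.0 = 15.0. F_crit ≈ 3.22. Reject H₀. At least one mean differs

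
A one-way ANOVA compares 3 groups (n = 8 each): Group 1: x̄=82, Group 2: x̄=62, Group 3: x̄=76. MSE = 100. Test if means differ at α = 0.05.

Grand mean = 73.33. SS_between = 1685.33, MS_between = 842.67. F = 8.427, F_crit ≈ 3.467. Reject H₀.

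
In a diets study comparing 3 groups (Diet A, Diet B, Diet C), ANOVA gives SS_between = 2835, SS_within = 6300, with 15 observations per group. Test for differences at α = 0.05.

df_between = 2, df_within = 42. F = MS_between/MS_within = 1417.5/150.0 = 9.45. F_crit ≈ 3.22. Reject H₀. At least one mean differs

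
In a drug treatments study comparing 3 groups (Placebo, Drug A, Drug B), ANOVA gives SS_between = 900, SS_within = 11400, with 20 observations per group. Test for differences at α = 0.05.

df_between = 2, df_within = 57. F = MS_between/MS_within = 450.0/200.0 = 2.25. F_crit ≈ 3.159. Fail to reject H₀.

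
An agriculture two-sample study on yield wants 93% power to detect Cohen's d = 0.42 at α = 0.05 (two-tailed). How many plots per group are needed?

z_{α/2} = 1.96, z_β = Φ⁻¹(0.93) = 1.476. For small effect (d = 0.42): n per group = 2(z_{α/2} + z_β)²/d² = 2(1.96 + 1.476)²/0.42² = 133.9 → 134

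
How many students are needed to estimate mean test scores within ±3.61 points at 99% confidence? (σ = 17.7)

n = (z*σ/E)² = (2.576×17.7/3.61)² = 159.5 → n = 160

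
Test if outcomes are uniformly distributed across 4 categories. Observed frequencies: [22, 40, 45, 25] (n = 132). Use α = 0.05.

Expected = 33 each. χ² = Σ(O-E)²/E = 11.455. df = 3, critical value = 7.815. Reject H₀.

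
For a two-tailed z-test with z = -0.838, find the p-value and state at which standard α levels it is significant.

p = 2·P(Z > |-0.838|) = 2·(1 - Φ(0.838)) ≈ 0.402. Not significant at any standard level.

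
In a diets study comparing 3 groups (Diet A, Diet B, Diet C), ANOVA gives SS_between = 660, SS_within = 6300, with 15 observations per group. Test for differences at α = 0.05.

df_between = 2, df_within = 42. F = MS_between/MS_within = 330.0/150.0 = 2.2. F_crit ≈ 3.22. Fail to reject H₀.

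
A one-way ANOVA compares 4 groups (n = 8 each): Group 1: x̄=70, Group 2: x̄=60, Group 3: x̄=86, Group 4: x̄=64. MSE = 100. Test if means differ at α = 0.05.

Grand mean = 70.0. SS_between = 3136.0, MS_between = 1045.33. F = 10.453, F_crit ≈ 2.947. Reject H₀.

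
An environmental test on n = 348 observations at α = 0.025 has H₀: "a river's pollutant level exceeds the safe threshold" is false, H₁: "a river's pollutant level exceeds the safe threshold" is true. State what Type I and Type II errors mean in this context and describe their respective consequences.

Type I (false positive): concluding that a river's pollutant level exceeds the safe threshold when it is not — shutting down a compliant factory unnecessarily. Type II (false negative): failing to conclude that a river's pollutant level exceeds the safe threshold when it is — allowing unsafe pollution to continue. Which is costlier depends on domain priorities and is a judgement call rather than a statistical fact.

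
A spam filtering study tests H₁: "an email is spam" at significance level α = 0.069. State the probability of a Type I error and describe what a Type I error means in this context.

P(Type I error) = α = 0.069. A Type I error is rejecting H₀ when H₀ is actually true (false positive) — here, concluding that an email is spam when in fact this is not the case. Consequence: a legitimate email is sent to the spam folder and the user misses it.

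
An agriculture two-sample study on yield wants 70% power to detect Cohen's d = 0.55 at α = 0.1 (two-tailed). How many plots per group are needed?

z_{α/2} = 1.645, z_β = Φ⁻¹(0.7) = 0.524. For medium effect (d = 0.55): n per group = 2(z_{α/2} + z_β)²/d² = 2(1.645 + 0.524)²/0.55² = 31.1 → 32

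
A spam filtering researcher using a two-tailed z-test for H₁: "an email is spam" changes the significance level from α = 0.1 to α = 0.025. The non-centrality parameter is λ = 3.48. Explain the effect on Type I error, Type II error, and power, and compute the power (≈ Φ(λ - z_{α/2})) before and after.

Decreasing α from 0.1 to 0.025:
• Type I error rate decreases (α is the Type I rate by definition).
• Critical value moves from z_{α/2} = 1.645 to 2.241, so power = Φ(λ - z_{α/2}) goes from Φ(3.48 - 1.645) = 0.967 to Φ(3.48 - 2.241) = 0.892.
• Type II error rate β = 1 - power therefore increases (0.033 → 0.108).
Appropriate when false positives are costly — here, a legitimate email is sent to the spam folder and the user misses it.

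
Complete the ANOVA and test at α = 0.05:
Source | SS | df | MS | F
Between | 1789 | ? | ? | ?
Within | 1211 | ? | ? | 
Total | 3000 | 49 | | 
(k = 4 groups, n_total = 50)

df_between = 3, df_within = 46. MS_between = 596.33, MS_within = 26.33. F = 22.652, F_crit ≈ 2.807. Reject H₀.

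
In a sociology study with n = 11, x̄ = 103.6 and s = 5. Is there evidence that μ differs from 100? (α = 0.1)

t = (x̄ - μ₀)/(s/√n) = (103.6 - 100)/(5/√11) = 2.388. df = 10, critical t = ±1.812. Reject H₀.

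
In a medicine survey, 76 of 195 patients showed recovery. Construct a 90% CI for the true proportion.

p̂ = 0.39. CI = p̂ ± z*√(p̂(1-p̂)/n) = (0.332, 0.447)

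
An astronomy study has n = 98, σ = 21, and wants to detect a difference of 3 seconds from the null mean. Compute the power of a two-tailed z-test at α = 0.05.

SE = σ/√n = 21/√98 = 2.121. Non-centrality λ = d/SE = 3/2.121 = 1.414. Power ≈ Φ(λ - z_{α/2}) = Φ(1.414 - 1.96) = Φ(-0.546) = 0.293.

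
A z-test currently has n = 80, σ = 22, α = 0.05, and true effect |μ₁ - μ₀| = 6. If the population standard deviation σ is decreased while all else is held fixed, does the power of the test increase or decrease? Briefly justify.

Power increases: a smaller σ shrinks the standard error σ/√n, moving the sampling distribution under H₁ further from the critical value.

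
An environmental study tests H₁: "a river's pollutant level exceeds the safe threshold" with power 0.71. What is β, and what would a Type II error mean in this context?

β = 1 - power = 1 - 0.71 = 0.29. A Type II error is failing to reject H₀ when H₀ is false (false negative) — here, failing to conclude that a river's pollutant level exceeds the safe threshold when in fact it is true. Consequence: allowing unsafe pollution to continue.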